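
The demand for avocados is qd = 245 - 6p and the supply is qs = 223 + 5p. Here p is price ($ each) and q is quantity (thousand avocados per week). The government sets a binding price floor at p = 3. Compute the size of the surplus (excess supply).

Surplus = 11

Evaluating both curves at the floor price 3 gives qd = 227, qs = 238.
Surplus = qs - qd = 238 - 227 = 11.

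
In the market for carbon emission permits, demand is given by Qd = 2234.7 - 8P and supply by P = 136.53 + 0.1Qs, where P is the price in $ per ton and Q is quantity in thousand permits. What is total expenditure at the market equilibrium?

Rewriting in direct form: Qs = -1365.3 + 10P.
The market clears where 2234.7 - 8P = -1365.3 + 10P. Rearranging, 18P = 3600, hence P* = 200.
Then Q* = 2234.7 - 8(200) = 634.7.
Total expenditure = P* × Q* = 200 × 634.7 = 126940.

Total expenditure = 126940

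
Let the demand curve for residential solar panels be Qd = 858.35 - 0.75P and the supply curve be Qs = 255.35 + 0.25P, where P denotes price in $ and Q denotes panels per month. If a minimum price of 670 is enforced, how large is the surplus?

With P fixed at 670, quantity demanded is 355.85 and quantity supplied is 422.85.
Surplus = Qs - Qd = 422.85 - 355.85 = 67.

Surplus = 67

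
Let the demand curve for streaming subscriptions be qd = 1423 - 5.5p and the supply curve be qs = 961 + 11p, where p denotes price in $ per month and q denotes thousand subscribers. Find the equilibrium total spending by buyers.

Total spending by buyers = 35532

At equilibrium qd = qs, so 1423 - 5.5p = 961 + 11p; collecting terms, 462 = 16.5p and p* = 28.
Plugging p* into demand: q* = 1423 - 5.5(28) = 1269.
Total spending by buyers = p* × q* = 28 × 1269 = 35532.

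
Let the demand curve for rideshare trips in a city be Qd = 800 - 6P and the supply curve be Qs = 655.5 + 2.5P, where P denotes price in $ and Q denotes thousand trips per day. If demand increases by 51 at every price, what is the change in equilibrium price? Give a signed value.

Set Qd = Qs: 800 - 6P = 655.5 + 2.5P, so 144.5 = 8.5P and P* = 17.
Plugging P* into demand: Q* = 800 - 6(17) = 698.
After the shift, demand is Qd = 851 - 6P.
Re-solving, 8.5P = 195.5 gives P = 23 and Q = 713.
ΔP = 23 - 17 = 6.

ΔP = 6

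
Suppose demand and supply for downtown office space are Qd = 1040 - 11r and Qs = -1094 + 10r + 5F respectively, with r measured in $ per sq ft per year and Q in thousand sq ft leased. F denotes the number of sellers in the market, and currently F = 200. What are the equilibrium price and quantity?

With F = 200, supply is Qs = -94 + 10r.
At equilibrium Qd = Qs, so 1040 - 11r = -94 + 10r; collecting terms, 1134 = 21r and r* = 54.
Substitute back: Q* = 1040 - 11(54) = 446.

r* = 54, Q* = 446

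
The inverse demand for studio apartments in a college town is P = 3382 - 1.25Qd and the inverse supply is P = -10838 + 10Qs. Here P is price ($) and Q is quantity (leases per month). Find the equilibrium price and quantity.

P* = 1802, Q* = 1264

Rewriting in direct form: Qd = 2705.6 - 0.8P and Qs = 1083.8 + 0.1P.
Set Qd = Qs: 2705.6 - 0.8P = 1083.8 + 0.1P, so 1621.8 = 0.9P and P* = 1802.
Substitute back: Q* = 2705.6 - 0.8(1802) = 1264.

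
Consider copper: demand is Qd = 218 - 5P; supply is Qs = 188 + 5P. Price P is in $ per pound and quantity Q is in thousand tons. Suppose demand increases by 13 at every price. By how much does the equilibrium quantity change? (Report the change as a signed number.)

The market clears where 218 - 5P = 188 + 5P. Rearranging, 10P = 30, hence P* = 3.
Then Q* = 218 - 5(3) = 203.
After the shift, demand is Qd = 231 - 5P.
Re-solving, 10P = 43 gives P = 4.3 and Q = 209.5.
ΔQ = 209.5 - 203 = 6.5.

ΔQ = 6.5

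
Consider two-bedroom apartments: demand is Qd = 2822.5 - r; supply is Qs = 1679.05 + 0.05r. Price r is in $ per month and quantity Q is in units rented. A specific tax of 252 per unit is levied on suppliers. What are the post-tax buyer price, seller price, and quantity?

r_b = 1101, r_s = 849, Q = 1721.5

With a tax of 252 on suppliers, they supply based on the net price r_s = r_b - 252, so Qs = 1666.45 + 0.05r_b.
Set Qd = Qs: 2822.5 - r_b = 1666.45 + 0.05r_b, so 1156.05 = 1.05r_b and r_b = 1101.
So r_s = 849 and the quantity traded is Q = 2822.5 - 1101 = 1721.5.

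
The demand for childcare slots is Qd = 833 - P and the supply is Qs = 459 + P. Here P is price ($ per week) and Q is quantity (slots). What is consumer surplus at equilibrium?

Consumer surplus = 208658

The market clears where 833 - P = 459 + P. Rearranging, 2P = 374, hence P* = 187.
Substitute back: Q* = 833 - 187 = 646.
Demand choke price (Qd = 0): P = 833. Consumer surplus = ½ × (833 - 187) × 646 = 208658.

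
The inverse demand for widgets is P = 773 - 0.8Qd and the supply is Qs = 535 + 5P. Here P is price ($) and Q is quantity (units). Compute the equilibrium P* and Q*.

Solving each curve for Q: Qd = 966.25 - 1.25P.
Set Qd = Qs: 966.25 - 1.25P = 535 + 5P, so 431.25 = 6.25P and P* = 69.
Then Q* = 966.25 - 1.25(69) = 880.

P* = 69, Q* = 880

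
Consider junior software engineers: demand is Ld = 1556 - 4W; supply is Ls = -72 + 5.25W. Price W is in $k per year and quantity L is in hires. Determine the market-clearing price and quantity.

W* = 176, L* = 852

Equating demand and supply, 1556 - 4W = -72 + 5.25W gives 9.25W = 1628, so W* = 176.
Then L* = 1556 - 4(176) = 852.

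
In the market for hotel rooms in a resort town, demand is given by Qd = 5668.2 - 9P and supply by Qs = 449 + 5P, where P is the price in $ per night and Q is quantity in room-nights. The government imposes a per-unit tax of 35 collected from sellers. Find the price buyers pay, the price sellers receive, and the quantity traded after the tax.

P_b = 385.3, P_s = 350.3, Q = 2200.5

Sellers keep P_s = P_b - 35 per unit, so supply in terms of the buyer price is Qs = 274 + 5P_b.
Set Qd = Qs: 5668.2 - 9P_b = 274 + 5P_b, so 5394.2 = 14P_b and P_b = 385.3.
So P_s = 350.3 and the quantity traded is Q = 5668.2 - 9(385.3) = 2200.5.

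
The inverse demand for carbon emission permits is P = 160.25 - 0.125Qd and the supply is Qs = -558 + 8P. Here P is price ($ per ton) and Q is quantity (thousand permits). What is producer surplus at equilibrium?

Producer surplus = 8190.25

In direct form, Qd = 1282 - 8P.
The market clears where 1282 - 8P = -558 + 8P. Rearranging, 16P = 1840, hence P* = 115.
Then Q* = 1282 - 8(115) = 362.
Supply choke price (Qs = 0): P = 69.75. Producer surplus = ½ × (115 - 69.75) × 362 = 8190.25.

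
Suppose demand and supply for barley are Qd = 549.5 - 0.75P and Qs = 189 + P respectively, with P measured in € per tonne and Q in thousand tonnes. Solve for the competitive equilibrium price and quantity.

P* = 206, Q* = 395

Equating demand and supply, 549.5 - 0.75P = 189 + P gives 1.75P = 360.5, so P* = 206.
Plugging P* into demand: Q* = 549.5 - 0.75(206) = 395.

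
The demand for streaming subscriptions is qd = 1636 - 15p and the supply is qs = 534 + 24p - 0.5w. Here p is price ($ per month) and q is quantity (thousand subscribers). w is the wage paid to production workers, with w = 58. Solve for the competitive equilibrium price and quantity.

With w = 58, supply is qs = 505 + 24p.
Set qd = qs: 1636 - 15p = 505 + 24p, so 1131 = 39p and p* = 29.
Then q* = 1636 - 15(29) = 1201.

p* = 29, q* = 1201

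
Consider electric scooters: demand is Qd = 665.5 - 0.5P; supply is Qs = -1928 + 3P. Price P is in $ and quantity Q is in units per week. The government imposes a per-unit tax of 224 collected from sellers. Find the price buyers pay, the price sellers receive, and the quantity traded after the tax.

With a tax of 224 on sellers, they supply based on the net price P_s = P_b - 224, so Qs = -2600 + 3P_b.
Equate demand and the shifted supply: 665.5 - 0.5P_b = -2600 + 3P_b, giving 3.5P_b = 3265.5, so P_b = 933.
So P_s = 709 and the quantity traded is Q = 665.5 - 0.5(933) = 199.

P_b = 933, P_s = 709, Q = 199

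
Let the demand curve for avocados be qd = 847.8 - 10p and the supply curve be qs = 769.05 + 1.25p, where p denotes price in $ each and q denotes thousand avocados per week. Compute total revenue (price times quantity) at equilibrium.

Total revenue = 5444.6

At equilibrium qd = qs, so 847.8 - 10p = 769.05 + 1.25p; collecting terms, 78.75 = 11.25p and p* = 7.
Then q* = 847.8 - 10(7) = 777.8.
Total revenue = p* × q* = 7 × 777.8 = 5444.6.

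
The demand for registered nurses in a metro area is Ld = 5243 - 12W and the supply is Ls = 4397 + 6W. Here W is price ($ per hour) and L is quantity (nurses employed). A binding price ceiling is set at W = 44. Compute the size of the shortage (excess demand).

Shortage = 54

Evaluating both curves at the ceiling price 44 gives Ld = 4715, Ls = 4661.
Shortage = Ld - Ls = 4715 - 4661 = 54.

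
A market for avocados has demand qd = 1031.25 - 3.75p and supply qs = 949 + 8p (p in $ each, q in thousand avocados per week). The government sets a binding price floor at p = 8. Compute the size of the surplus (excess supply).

Surplus = 11.75

Evaluating both curves at the floor price 8 gives qd = 1001.25, qs = 1013.
Surplus = qs - qd = 1013 - 1001.25 = 11.75.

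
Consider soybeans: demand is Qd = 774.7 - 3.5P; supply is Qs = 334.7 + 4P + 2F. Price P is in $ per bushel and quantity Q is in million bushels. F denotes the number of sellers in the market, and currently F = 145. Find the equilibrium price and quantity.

P* = 20, Q* = 704.7

With F = 145, supply is Qs = 624.7 + 4P.
Equating demand and supply, 774.7 - 3.5P = 624.7 + 4P gives 7.5P = 150, so P* = 20.
From the demand curve, Q* = 774.7 - 3.5(20) = 704.7.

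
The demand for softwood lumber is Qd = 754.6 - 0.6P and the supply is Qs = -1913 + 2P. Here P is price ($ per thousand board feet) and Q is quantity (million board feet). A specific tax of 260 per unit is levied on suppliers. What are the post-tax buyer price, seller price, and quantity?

P_b = 1226, P_s = 966, Q = 19

With a tax of 260 on suppliers, they supply based on the net price P_s = P_b - 260, so Qs = -2433 + 2P_b.
Equate demand and the shifted supply: 754.6 - 0.6P_b = -2433 + 2P_b, giving 2.6P_b = 3187.6, so P_b = 1226.
Then P_s = 1226 - 260 = 966 and Q = 754.6 - 0.6(1226) = 19.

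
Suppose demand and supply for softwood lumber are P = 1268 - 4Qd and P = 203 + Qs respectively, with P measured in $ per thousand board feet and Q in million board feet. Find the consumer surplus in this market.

Consumer surplus = 90738

Inverting to quantity form: Qd = 317 - 0.25P and Qs = -203 + P.
Equating demand and supply, 317 - 0.25P = -203 + P gives 1.25P = 520, so P* = 416.
Plugging P* into demand: Q* = 317 - 0.25(416) = 213.
Demand choke price (Qd = 0): P = 317/0.25 = 1268. Consumer surplus = ½ × (1268 - 416) × 213 = 90738.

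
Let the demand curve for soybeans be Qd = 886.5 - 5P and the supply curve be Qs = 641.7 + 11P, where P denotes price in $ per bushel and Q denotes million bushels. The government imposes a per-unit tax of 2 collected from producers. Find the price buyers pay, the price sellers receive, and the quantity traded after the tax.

The tax drives a wedge P_b - P_s = 2. Substituting P_s = P_b - 2 into supply: Qs = 619.7 + 11P_b.
Market clearing requires 886.5 - 5P_b = 619.7 + 11P_b; hence 266.8 = 16P_b and P_b = 16.675.
So P_s = 14.675 and the quantity traded is Q = 886.5 - 5(16.675) = 803.125.

P_b = 16.675, P_s = 14.675, Q = 803.125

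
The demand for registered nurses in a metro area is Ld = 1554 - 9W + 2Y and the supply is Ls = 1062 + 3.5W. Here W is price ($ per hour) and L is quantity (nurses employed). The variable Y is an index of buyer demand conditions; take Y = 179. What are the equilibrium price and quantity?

W* = 68, L* = 1300

With Y = 179, demand is Ld = 1912 - 9W.
At equilibrium Ld = Ls, so 1912 - 9W = 1062 + 3.5W; collecting terms, 850 = 12.5W and W* = 68.
Substitute back: L* = 1912 - 9(68) = 1300.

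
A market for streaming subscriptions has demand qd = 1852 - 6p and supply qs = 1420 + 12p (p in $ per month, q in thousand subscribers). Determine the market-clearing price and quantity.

p* = 24, q* = 1708

Equating demand and supply, 1852 - 6p = 1420 + 12p gives 18p = 432, so p* = 24.
Substitute back: q* = 1852 - 6(24) = 1708.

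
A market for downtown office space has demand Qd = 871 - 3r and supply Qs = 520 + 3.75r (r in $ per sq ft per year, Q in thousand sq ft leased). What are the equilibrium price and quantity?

r* = 52, Q* = 715

Equating demand and supply, 871 - 3r = 520 + 3.75r gives 6.75r = 351, so r* = 52.
From the demand curve, Q* = 871 - 3(52) = 715.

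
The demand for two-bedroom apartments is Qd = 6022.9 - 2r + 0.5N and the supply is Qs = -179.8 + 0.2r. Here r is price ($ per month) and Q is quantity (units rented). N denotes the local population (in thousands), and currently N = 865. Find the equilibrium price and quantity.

r* = 3016, Q* = 423.4

With N = 865, demand is Qd = 6455.4 - 2r.
At equilibrium Qd = Qs, so 6455.4 - 2r = -179.8 + 0.2r; collecting terms, 6635.2 = 2.2r and r* = 3016.
Substitute back: Q* = 6455.4 - 2(3016) = 423.4.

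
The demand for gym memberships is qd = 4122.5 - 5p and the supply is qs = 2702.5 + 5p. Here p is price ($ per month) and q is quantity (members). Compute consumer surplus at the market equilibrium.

At equilibrium qd = qs, so 4122.5 - 5p = 2702.5 + 5p; collecting terms, 1420 = 10p and p* = 142.
From the demand curve, q* = 4122.5 - 5(142) = 3412.5.
Demand choke price (qd = 0): p = 4122.5/5 = 824.5. Consumer surplus = ½ × (824.5 - 142) × 3412.5 = 1164515.625.

Consumer surplus = 1164515.625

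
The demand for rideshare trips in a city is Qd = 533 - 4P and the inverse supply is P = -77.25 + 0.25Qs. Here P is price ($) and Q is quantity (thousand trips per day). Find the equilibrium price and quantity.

P* = 28, Q* = 421

Inverting to quantity form: Qs = 309 + 4P.
At equilibrium Qd = Qs, so 533 - 4P = 309 + 4P; collecting terms, 224 = 8P and P* = 28.
Plugging P* into demand: Q* = 533 - 4(28) = 421.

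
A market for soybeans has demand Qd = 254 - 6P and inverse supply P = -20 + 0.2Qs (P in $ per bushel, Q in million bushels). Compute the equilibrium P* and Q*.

In direct form, Qs = 100 + 5P.
The market clears where 254 - 6P = 100 + 5P. Rearranging, 11P = 154, hence P* = 14.
Plugging P* into demand: Q* = 254 - 6(14) = 170.

P* = 14, Q* = 170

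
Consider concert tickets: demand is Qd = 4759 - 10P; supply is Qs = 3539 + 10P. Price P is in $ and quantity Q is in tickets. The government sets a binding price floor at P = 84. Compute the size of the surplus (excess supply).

At P = 84: Qd = 3919 and Qs = 4379.
Surplus = Qs - Qd = 4379 - 3919 = 460.

Surplus = 460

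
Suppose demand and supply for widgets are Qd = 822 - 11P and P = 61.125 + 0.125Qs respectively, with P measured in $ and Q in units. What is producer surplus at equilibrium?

Producer surplus = 248.0625

Solving each curve for Q: Qs = -489 + 8P.
Set Qd = Qs: 822 - 11P = -489 + 8P, so 1311 = 19P and P* = 69.
Then Q* = 822 - 11(69) = 63.
Supply choke price (Qs = 0): P = 61.125. Producer surplus = ½ × (69 - 61.125) × 63 = 248.0625.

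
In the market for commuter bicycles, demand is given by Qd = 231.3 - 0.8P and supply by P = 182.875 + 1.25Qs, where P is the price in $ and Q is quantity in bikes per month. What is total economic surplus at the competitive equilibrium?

In direct form, Qs = -146.3 + 0.8P.
Equating demand and supply, 231.3 - 0.8P = -146.3 + 0.8P gives 1.6P = 377.6, so P* = 236.
From the demand curve, Q* = 231.3 - 0.8(236) = 42.5.
Demand choke price = 289.125; supply choke price = 182.875. CS = ½(289.125 - 236)(42.5) = 1128.90625; PS = ½(236 - 182.875)(42.5) = 1128.90625. Total surplus = 2257.8125.

Total surplus = 2257.8125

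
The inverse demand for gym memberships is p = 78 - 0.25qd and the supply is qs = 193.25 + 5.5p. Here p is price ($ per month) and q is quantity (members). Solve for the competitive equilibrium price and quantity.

p* = 12.5, q* = 262

Solving each curve for q: qd = 312 - 4p.
The market clears where 312 - 4p = 193.25 + 5.5p. Rearranging, 9.5p = 118.75, hence p* = 12.5.
Plugging p* into demand: q* = 312 - 4(12.5) = 262.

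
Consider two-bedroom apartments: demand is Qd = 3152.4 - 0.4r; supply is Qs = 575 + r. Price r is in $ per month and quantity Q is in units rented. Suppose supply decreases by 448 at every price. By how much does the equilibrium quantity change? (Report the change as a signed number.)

ΔQ = -128

Set Qd = Qs: 3152.4 - 0.4r = 575 + r, so 2577.4 = 1.4r and r* = 1841.
Plugging r* into demand: Q* = 3152.4 - 0.4(1841) = 2416.
After the shift, supply is Qs = 127 + r.
The new intersection has 3025.4 = 1.4r, i.e. r = 2161, Q = 2288.
ΔQ = 2288 - 2416 = -128.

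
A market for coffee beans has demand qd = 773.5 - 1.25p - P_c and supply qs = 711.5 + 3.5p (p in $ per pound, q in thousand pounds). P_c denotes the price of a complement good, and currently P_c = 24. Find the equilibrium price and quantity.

p* = 8, q* = 739.5

With P_c = 24, demand is qd = 749.5 - 1.25p.
At equilibrium qd = qs, so 749.5 - 1.25p = 711.5 + 3.5p; collecting terms, 38 = 4.75p and p* = 8.
Then q* = 749.5 - 1.25(8) = 739.5.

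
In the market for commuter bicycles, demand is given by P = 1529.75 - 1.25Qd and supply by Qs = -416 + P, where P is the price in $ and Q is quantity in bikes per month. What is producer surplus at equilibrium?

Solving each curve for Q: Qd = 1223.8 - 0.8P.
At equilibrium Qd = Qs, so 1223.8 - 0.8P = -416 + P; collecting terms, 1639.8 = 1.8P and P* = 911.
Plugging P* into demand: Q* = 1223.8 - 0.8(911) = 495.
Supply choke price (Qs = 0): P = 416. Producer surplus = ½ × (911 - 416) × 495 = 122512.5.

Producer surplus = 122512.5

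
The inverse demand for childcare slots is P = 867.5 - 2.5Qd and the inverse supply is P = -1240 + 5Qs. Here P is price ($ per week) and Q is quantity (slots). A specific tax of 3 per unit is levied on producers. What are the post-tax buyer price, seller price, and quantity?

In direct form, Qd = 347 - 0.4P and Qs = 248 + 0.2P.
Producers keep P_s = P_b - 3 per unit, so supply in terms of the buyer price is Qs = 247.4 + 0.2P_b.
Set Qd = Qs: 347 - 0.4P_b = 247.4 + 0.2P_b, so 99.6 = 0.6P_b and P_b = 166.
Then P_s = 166 - 3 = 163 and Q = 347 - 0.4(166) = 280.6.

P_b = 166, P_s = 163, Q = 280.6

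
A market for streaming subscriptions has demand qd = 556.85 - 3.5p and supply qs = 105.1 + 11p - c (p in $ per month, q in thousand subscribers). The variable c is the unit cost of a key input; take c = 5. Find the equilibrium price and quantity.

p* = 31.5, q* = 446.6

With c = 5, supply is qs = 100.1 + 11p.
Set qd = qs: 556.85 - 3.5p = 100.1 + 11p, so 456.75 = 14.5p and p* = 31.5.
Then q* = 556.85 - 3.5(31.5) = 446.6.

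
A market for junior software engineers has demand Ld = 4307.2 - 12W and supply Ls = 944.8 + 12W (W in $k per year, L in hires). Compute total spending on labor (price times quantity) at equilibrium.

Total spending on labor = 367902.6

At equilibrium Ld = Ls, so 4307.2 - 12W = 944.8 + 12W; collecting terms, 3362.4 = 24W and W* = 140.1.
From the demand curve, L* = 4307.2 - 12(140.1) = 2626.
Total spending on labor = W* × L* = 140.1 × 2626 = 367902.6.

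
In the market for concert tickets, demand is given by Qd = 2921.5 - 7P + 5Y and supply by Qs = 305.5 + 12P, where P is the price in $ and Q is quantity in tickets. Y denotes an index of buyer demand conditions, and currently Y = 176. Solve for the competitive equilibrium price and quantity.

With Y = 176, demand is Qd = 3801.5 - 7P.
Equating demand and supply, 3801.5 - 7P = 305.5 + 12P gives 19P = 3496, so P* = 184.
Then Q* = 3801.5 - 7(184) = 2513.5.

P* = 184, Q* = 2513.5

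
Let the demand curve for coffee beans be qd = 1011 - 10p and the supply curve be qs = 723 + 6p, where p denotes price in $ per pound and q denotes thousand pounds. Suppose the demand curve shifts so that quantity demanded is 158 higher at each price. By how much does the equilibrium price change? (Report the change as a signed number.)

At equilibrium qd = qs, so 1011 - 10p = 723 + 6p; collecting terms, 288 = 16p and p* = 18.
Then q* = 1011 - 10(18) = 831.
After the shift, demand is qd = 1169 - 10p.
Re-solving, 16p = 446 gives p = 27.875 and q = 890.25.
Δp = 27.875 - 18 = 9.875.

Δp = 9.875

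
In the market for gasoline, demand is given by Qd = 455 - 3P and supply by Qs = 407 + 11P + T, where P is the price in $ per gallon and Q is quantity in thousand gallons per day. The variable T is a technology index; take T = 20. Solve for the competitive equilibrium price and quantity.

With T = 20, supply is Qs = 427 + 11P.
At equilibrium Qd = Qs, so 455 - 3P = 427 + 11P; collecting terms, 28 = 14P and P* = 2.
Substitute back: Q* = 455 - 3(2) = 449.

P* = 2, Q* = 449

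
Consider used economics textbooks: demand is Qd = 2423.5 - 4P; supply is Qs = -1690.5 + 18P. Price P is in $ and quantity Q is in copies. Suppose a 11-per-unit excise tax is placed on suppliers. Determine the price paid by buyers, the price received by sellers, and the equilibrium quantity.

P_b = 196, P_s = 185, Q = 1639.5

With a tax of 11 on suppliers, they supply based on the net price P_s = P_b - 11, so Qs = -1888.5 + 18P_b.
Market clearing requires 2423.5 - 4P_b = -1888.5 + 18P_b; hence 4312 = 22P_b and P_b = 196.
Then P_s = 196 - 11 = 185 and Q = 2423.5 - 4(196) = 1639.5.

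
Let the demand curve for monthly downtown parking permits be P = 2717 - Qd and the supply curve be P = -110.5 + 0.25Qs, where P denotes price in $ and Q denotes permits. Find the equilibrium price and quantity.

P* = 455, Q* = 2262

Rewriting in direct form: Qd = 2717 - P and Qs = 442 + 4P.
At equilibrium Qd = Qs, so 2717 - P = 442 + 4P; collecting terms, 2275 = 5P and P* = 455.
Substitute back: Q* = 2717 - 455 = 2262.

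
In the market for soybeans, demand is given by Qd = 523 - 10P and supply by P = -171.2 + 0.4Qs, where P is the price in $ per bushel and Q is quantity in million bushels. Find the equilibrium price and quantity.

P* = 7.6, Q* = 447

Solving each curve for Q: Qs = 428 + 2.5P.
Set Qd = Qs: 523 - 10P = 428 + 2.5P, so 95 = 12.5P and P* = 7.6.
Then Q* = 523 - 10(7.6) = 447.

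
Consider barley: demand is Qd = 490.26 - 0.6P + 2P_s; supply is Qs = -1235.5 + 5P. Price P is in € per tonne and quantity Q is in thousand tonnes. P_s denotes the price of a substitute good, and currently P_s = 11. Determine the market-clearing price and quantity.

With P_s = 11, demand is Qd = 512.26 - 0.6P.
At equilibrium Qd = Qs, so 512.26 - 0.6P = -1235.5 + 5P; collecting terms, 1747.76 = 5.6P and P* = 312.1.
From the demand curve, Q* = 512.26 - 0.6(312.1) = 325.

P* = 312.1, Q* = 325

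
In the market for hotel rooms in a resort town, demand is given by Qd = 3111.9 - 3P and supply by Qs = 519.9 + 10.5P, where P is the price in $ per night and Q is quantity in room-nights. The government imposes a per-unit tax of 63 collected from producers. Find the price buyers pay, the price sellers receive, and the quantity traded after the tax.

With a tax of 63 on producers, they supply based on the net price P_s = P_b - 63, so Qs = -141.6 + 10.5P_b.
Set Qd = Qs: 3111.9 - 3P_b = -141.6 + 10.5P_b, so 3253.5 = 13.5P_b and P_b = 241.
So P_s = 178 and the quantity traded is Q = 3111.9 - 3(241) = 2388.9.

P_b = 241, P_s = 178, Q = 2388.9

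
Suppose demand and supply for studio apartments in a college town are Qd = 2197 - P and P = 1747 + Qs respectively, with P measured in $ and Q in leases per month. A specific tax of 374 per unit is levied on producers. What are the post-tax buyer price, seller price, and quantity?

Inverting to quantity form: Qs = -1747 + P.
Producers keep P_s = P_b - 374 per unit, so supply in terms of the buyer price is Qs = -2121 + P_b.
Market clearing requires 2197 - P_b = -2121 + P_b; hence 4318 = 2P_b and P_b = 2159.
So P_s = 1785 and the quantity traded is Q = 2197 - 2159 = 38.

P_b = 2159, P_s = 1785, Q = 38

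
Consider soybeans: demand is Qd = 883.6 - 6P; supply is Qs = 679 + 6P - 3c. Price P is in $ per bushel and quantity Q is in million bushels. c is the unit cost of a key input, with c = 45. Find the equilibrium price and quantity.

P* = 28.3, Q* = 713.8

With c = 45, supply is Qs = 544 + 6P.
Set Qd = Qs: 883.6 - 6P = 544 + 6P, so 339.6 = 12P and P* = 28.3.
From the demand curve, Q* = 883.6 - 6(28.3) = 713.8.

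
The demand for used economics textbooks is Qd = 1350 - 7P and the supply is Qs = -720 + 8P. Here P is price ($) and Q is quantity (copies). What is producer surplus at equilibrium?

Producer surplus = 9216

Set Qd = Qs: 1350 - 7P = -720 + 8P, so 2070 = 15P and P* = 138.
From the demand curve, Q* = 1350 - 7(138) = 384.
Supply choke price (Qs = 0): P = 90. Producer surplus = ½ × (138 - 90) × 384 = 9216.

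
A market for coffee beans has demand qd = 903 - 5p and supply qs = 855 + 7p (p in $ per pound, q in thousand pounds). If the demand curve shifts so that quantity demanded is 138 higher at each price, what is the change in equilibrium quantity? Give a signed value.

Equating demand and supply, 903 - 5p = 855 + 7p gives 12p = 48, so p* = 4.
Substitute back: q* = 903 - 5(4) = 883.
After the shift, demand is qd = 1041 - 5p.
The new intersection has 186 = 12p, i.e. p = 15.5, q = 963.5.
Δq = 963.5 - 883 = 80.5.

Δq = 80.5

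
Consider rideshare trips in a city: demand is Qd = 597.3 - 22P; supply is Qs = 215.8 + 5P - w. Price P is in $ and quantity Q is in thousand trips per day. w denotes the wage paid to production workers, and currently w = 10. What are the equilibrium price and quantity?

With w = 10, supply is Qs = 205.8 + 5P.
Equating demand and supply, 597.3 - 22P = 205.8 + 5P gives 27P = 391.5, so P* = 14.5.
From the demand curve, Q* = 597.3 - 22(14.5) = 278.3.

P* = 14.5, Q* = 278.3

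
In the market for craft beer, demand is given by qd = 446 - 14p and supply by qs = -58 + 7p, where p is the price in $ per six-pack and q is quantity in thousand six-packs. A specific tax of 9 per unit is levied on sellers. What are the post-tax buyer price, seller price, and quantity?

The tax drives a wedge p_b - p_s = 9. Substituting p_s = p_b - 9 into supply: qs = -121 + 7p_b.
Set qd = qs: 446 - 14p_b = -121 + 7p_b, so 567 = 21p_b and p_b = 27.
So p_s = 18 and the quantity traded is q = 446 - 14(27) = 68.

p_b = 27, p_s = 18, q = 68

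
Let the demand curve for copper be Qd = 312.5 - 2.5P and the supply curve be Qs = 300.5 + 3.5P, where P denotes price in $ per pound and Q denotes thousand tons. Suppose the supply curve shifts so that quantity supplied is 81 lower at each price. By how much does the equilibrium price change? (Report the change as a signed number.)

ΔP = 13.5

The market clears where 312.5 - 2.5P = 300.5 + 3.5P. Rearranging, 6P = 12, hence P* = 2.
From the demand curve, Q* = 312.5 - 2.5(2) = 307.5.
After the shift, supply is Qs = 219.5 + 3.5P.
The new intersection has 93 = 6P, i.e. P = 15.5, Q = 273.75.
ΔP = 15.5 - 2 = 13.5.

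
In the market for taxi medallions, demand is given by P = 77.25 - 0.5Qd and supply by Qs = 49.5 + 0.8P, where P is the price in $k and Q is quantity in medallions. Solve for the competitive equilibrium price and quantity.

P* = 37.5, Q* = 79.5

Inverting to quantity form: Qd = 154.5 - 2P.
The market clears where 154.5 - 2P = 49.5 + 0.8P. Rearranging, 2.8P = 105, hence P* = 37.5.
Plugging P* into demand: Q* = 154.5 - 2(37.5) = 79.5.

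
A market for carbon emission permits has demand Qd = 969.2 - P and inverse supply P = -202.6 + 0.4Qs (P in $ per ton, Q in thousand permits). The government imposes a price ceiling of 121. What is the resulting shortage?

Shortage = 39.2

Inverting to quantity form: Qs = 506.5 + 2.5P.
With P fixed at 121, quantity demanded is 848.2 and quantity supplied is 809.
Shortage = Qd - Qs = 848.2 - 809 = 39.2.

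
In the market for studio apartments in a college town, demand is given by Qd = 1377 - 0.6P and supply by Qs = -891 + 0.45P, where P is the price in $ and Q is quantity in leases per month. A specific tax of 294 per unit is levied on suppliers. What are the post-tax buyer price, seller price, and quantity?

Suppliers keep P_s = P_b - 294 per unit, so supply in terms of the buyer price is Qs = -1023.3 + 0.45P_b.
Set Qd = Qs: 1377 - 0.6P_b = -1023.3 + 0.45P_b, so 2400.3 = 1.05P_b and P_b = 2286.
So P_s = 1992 and the quantity traded is Q = 1377 - 0.6(2286) = 5.4.

P_b = 2286, P_s = 1992, Q = 5.4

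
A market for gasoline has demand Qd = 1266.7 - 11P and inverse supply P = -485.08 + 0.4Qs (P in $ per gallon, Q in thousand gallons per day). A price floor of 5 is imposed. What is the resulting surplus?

Inverting to quantity form: Qs = 1212.7 + 2.5P.
Evaluating both curves at the floor price 5 gives Qd = 1211.7, Qs = 1225.2.
Surplus = Qs - Qd = 1225.2 - 1211.7 = 13.5.

Surplus = 13.5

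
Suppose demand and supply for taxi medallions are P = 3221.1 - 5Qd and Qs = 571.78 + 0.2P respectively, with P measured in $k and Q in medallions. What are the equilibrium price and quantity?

P* = 181.1, Q* = 608

Inverting to quantity form: Qd = 644.22 - 0.2P.
Set Qd = Qs: 644.22 - 0.2P = 571.78 + 0.2P, so 72.44 = 0.4P and P* = 181.1.
Plugging P* into demand: Q* = 644.22 - 0.2(181.1) = 608.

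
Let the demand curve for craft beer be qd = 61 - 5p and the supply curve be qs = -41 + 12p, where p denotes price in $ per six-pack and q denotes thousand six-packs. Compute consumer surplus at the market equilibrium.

Consumer surplus = 96.1

At equilibrium qd = qs, so 61 - 5p = -41 + 12p; collecting terms, 102 = 17p and p* = 6.
Then q* = 61 - 5(6) = 31.
Demand choke price (qd = 0): p = 61/5 = 12.2. Consumer surplus = ½ × (12.2 - 6) × 31 = 96.1.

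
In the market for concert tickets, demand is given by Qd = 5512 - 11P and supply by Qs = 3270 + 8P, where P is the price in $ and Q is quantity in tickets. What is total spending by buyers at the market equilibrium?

Total spending by buyers = 497252

Set Qd = Qs: 5512 - 11P = 3270 + 8P, so 2242 = 19P and P* = 118.
From the demand curve, Q* = 5512 - 11(118) = 4214.
Total spending by buyers = P* × Q* = 118 × 4214 = 497252.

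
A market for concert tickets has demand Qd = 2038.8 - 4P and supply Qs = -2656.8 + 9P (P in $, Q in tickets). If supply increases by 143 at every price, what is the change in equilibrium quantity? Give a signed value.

ΔQ = 44

At equilibrium Qd = Qs, so 2038.8 - 4P = -2656.8 + 9P; collecting terms, 4695.6 = 13P and P* = 361.2.
Substitute back: Q* = 2038.8 - 4(361.2) = 594.
After the shift, supply is Qs = -2513.8 + 9P.
The new intersection has 4552.6 = 13P, i.e. P = 350.2, Q = 638.
ΔQ = 638 - 594 = 44.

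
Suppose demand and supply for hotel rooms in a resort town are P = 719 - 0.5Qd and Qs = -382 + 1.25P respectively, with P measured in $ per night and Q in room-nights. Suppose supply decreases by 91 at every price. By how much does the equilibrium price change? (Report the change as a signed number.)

ΔP = 28

Rewriting in direct form: Qd = 1438 - 2P.
The market clears where 1438 - 2P = -382 + 1.25P. Rearranging, 3.25P = 1820, hence P* = 560.
Plugging P* into demand: Q* = 1438 - 2(560) = 318.
After the shift, supply is Qs = -473 + 1.25P.
New equilibrium: 1911 = 3.25P, so P = 588 and Q = 262.
ΔP = 588 - 560 = 28.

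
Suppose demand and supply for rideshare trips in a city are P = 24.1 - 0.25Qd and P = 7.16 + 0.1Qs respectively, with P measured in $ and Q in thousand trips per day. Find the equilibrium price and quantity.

In direct form, Qd = 96.4 - 4P and Qs = -71.6 + 10P.
Equating demand and supply, 96.4 - 4P = -71.6 + 10P gives 14P = 168, so P* = 12.
From the demand curve, Q* = 96.4 - 4(12) = 48.4.

P* = 12, Q* = 48.4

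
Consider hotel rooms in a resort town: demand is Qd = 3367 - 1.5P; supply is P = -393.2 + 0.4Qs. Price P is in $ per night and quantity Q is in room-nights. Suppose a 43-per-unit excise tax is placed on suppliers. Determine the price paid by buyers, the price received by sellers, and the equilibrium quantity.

Rewriting in direct form: Qs = 983 + 2.5P.
The tax drives a wedge P_b - P_s = 43. Substituting P_s = P_b - 43 into supply: Qs = 875.5 + 2.5P_b.
Equate demand and the shifted supply: 3367 - 1.5P_b = 875.5 + 2.5P_b, giving 4P_b = 2491.5, so P_b = 622.875.
Then P_s = 622.875 - 43 = 579.875 and Q = 3367 - 1.5(622.875) = 2432.6875.

P_b = 622.875, P_s = 579.875, Q = 2432.6875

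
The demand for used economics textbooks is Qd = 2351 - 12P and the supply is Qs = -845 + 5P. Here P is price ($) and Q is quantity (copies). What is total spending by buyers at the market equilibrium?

Total spending by buyers = 17860

At equilibrium Qd = Qs, so 2351 - 12P = -845 + 5P; collecting terms, 3196 = 17P and P* = 188.
Then Q* = 2351 - 12(188) = 95.
Total spending by buyers = P* × Q* = 188 × 95 = 17860.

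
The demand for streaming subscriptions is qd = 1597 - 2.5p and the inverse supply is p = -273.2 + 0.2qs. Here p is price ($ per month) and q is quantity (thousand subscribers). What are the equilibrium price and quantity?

p* = 30.8, q* = 1520

Solving each curve for q: qs = 1366 + 5p.
The market clears where 1597 - 2.5p = 1366 + 5p. Rearranging, 7.5p = 231, hence p* = 30.8.
From the demand curve, q* = 1597 - 2.5(30.8) = 1520.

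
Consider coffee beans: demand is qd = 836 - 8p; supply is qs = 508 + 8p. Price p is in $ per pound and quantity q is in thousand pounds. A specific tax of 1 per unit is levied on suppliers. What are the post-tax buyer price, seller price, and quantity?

p_b = 21, p_s = 20, q = 668

The tax drives a wedge p_b - p_s = 1. Substituting p_s = p_b - 1 into supply: qs = 500 + 8p_b.
Set qd = qs: 836 - 8p_b = 500 + 8p_b, so 336 = 16p_b and p_b = 21.
Then p_s = 21 - 1 = 20 and q = 836 - 8(21) = 668.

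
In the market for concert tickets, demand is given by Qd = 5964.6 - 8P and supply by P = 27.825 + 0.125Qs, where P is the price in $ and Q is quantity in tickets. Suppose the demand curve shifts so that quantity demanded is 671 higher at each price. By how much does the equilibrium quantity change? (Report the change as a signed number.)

ΔQ = 335.5

Inverting to quantity form: Qs = -222.6 + 8P.
The market clears where 5964.6 - 8P = -222.6 + 8P. Rearranging, 16P = 6187.2, hence P* = 386.7.
Substitute back: Q* = 5964.6 - 8(386.7) = 2871.
After the shift, demand is Qd = 6635.6 - 8P.
New equilibrium: 6858.2 = 16P, so P = 428.6375 and Q = 3206.5.
ΔQ = 3206.5 - 2871 = 335.5.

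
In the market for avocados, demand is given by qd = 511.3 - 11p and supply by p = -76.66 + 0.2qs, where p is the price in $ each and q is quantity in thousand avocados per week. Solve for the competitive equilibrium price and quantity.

Rewriting in direct form: qs = 383.3 + 5p.
The market clears where 511.3 - 11p = 383.3 + 5p. Rearranging, 16p = 128, hence p* = 8.
From the demand curve, q* = 511.3 - 11(8) = 423.3.

p* = 8, q* = 423.3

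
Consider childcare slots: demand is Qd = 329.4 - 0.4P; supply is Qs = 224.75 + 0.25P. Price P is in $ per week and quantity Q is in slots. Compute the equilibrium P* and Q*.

P* = 161, Q* = 265

At equilibrium Qd = Qs, so 329.4 - 0.4P = 224.75 + 0.25P; collecting terms, 104.65 = 0.65P and P* = 161.
Substitute back: Q* = 329.4 - 0.4(161) = 265.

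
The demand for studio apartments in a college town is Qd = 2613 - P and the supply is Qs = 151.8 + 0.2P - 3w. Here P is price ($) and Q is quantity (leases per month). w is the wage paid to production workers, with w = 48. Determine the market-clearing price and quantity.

P* = 2171, Q* = 442

With w = 48, supply is Qs = 7.8 + 0.2P.
Set Qd = Qs: 2613 - P = 7.8 + 0.2P, so 2605.2 = 1.2P and P* = 2171.
Substitute back: Q* = 2613 - 2171 = 442.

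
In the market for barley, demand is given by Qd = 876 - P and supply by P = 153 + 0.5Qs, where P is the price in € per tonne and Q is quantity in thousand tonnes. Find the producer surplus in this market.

Producer surplus = 58081

Rewriting in direct form: Qs = -306 + 2P.
Set Qd = Qs: 876 - P = -306 + 2P, so 1182 = 3P and P* = 394.
From the demand curve, Q* = 876 - 394 = 482.
Supply choke price (Qs = 0): P = 153. Producer surplus = ½ × (394 - 153) × 482 = 58081.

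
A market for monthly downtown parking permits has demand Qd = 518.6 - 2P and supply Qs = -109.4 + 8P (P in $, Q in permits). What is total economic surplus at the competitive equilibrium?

Total surplus = 48265.3125

The market clears where 518.6 - 2P = -109.4 + 8P. Rearranging, 10P = 628, hence P* = 62.8.
From the demand curve, Q* = 518.6 - 2(62.8) = 393.
Demand choke price = 259.3; supply choke price = 13.675. CS = ½(259.3 - 62.8)(393) = 38612.25; PS = ½(62.8 - 13.675)(393) = 9653.0625. Total surplus = 48265.3125.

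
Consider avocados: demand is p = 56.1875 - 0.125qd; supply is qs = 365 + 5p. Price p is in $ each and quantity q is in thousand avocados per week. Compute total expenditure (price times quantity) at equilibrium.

Total expenditure = 2583.75

Inverting to quantity form: qd = 449.5 - 8p.
Set qd = qs: 449.5 - 8p = 365 + 5p, so 84.5 = 13p and p* = 6.5.
From the demand curve, q* = 449.5 - 8(6.5) = 397.5.
Total expenditure = p* × q* = 6.5 × 397.5 = 2583.75.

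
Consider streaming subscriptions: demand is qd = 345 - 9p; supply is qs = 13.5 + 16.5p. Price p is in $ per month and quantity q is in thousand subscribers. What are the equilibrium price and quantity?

Set qd = qs: 345 - 9p = 13.5 + 16.5p, so 331.5 = 25.5p and p* = 13.
Plugging p* into demand: q* = 345 - 9(13) = 228.

p* = 13, q* = 228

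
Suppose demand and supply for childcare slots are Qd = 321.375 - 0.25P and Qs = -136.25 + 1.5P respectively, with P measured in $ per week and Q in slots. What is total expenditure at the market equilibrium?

The market clears where 321.375 - 0.25P = -136.25 + 1.5P. Rearranging, 1.75P = 457.625, hence P* = 261.5.
Then Q* = 321.375 - 0.25(261.5) = 256.
Total expenditure = P* × Q* = 261.5 × 256 = 66944.

Total expenditure = 66944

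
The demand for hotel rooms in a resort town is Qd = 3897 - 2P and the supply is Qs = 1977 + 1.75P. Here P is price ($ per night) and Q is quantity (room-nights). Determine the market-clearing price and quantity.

Equating demand and supply, 3897 - 2P = 1977 + 1.75P gives 3.75P = 1920, so P* = 512.
Then Q* = 3897 - 2(512) = 2873.

P* = 512, Q* = 2873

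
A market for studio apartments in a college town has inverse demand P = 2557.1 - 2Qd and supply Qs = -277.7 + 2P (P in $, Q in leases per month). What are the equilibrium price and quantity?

Rewriting in direct form: Qd = 1278.55 - 0.5P.
The market clears where 1278.55 - 0.5P = -277.7 + 2P. Rearranging, 2.5P = 1556.25, hence P* = 622.5.
Substitute back: Q* = 1278.55 - 0.5(622.5) = 967.3.

P* = 622.5, Q* = 967.3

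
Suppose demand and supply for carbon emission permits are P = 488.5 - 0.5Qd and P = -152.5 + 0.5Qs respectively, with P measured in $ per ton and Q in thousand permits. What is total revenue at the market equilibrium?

Total revenue = 107688

Inverting to quantity form: Qd = 977 - 2P and Qs = 305 + 2P.
The market clears where 977 - 2P = 305 + 2P. Rearranging, 4P = 672, hence P* = 168.
From the demand curve, Q* = 977 - 2(168) = 641.
Total revenue = P* × Q* = 168 × 641 = 107688.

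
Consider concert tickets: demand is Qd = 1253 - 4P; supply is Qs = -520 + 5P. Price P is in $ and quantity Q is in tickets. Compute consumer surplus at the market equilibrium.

The market clears where 1253 - 4P = -520 + 5P. Rearranging, 9P = 1773, hence P* = 197.
From the demand curve, Q* = 1253 - 4(197) = 465.
Demand choke price (Qd = 0): P = 1253/4 = 313.25. Consumer surplus = ½ × (313.25 - 197) × 465 = 27028.125.

Consumer surplus = 27028.125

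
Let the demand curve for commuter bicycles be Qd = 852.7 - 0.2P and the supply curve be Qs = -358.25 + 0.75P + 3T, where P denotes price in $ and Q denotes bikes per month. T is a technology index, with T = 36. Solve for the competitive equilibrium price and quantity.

P* = 1161, Q* = 620.5

With T = 36, supply is Qs = -250.25 + 0.75P.
Equating demand and supply, 852.7 - 0.2P = -250.25 + 0.75P gives 0.95P = 1102.95, so P* = 1161.
Then Q* = 852.7 - 0.2(1161) = 620.5.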